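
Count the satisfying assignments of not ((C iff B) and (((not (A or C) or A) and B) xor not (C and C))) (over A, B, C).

A | B | C | φ
- | - | - | -
0 | 0 | 0 | 0
0 | 0 | 1 | 1
0 | 1 | 0 | 1
0 | 1 | 1 | 1
1 | 0 | 0 | 0
1 | 0 | 1 | 1
1 | 1 | 0 | 1
1 | 1 | 1 | 0
The formula is true on 5 of the 8 rows.

5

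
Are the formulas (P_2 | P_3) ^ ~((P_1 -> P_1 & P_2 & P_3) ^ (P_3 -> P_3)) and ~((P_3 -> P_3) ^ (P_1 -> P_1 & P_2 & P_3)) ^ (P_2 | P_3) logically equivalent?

 P_1  |  P_2  |  P_3  |   φ   |   ψ  
----- | ----- | ----- | ----- | -----
 True |  True |  True | False | False
 True |  True | False |  True |  True
 True | False |  True |  True |  True
 True | False | False | False | False
False |  True |  True | False | False
False |  True | False | False | False
False | False |  True | False | False
False | False | False |  True |  True
The columns for φ and ψ agree on every row, so they are logically equivalent.

equivalent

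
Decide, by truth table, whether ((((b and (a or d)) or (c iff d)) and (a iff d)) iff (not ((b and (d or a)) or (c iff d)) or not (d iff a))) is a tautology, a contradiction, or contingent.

contradiction

a | b | c | d || (a or d) | (b and (a or d)) | (c iff d) | (a iff d) | (d or a) | (b and (d or a)) | (d iff a) | not (d iff a) | φ
1 | 1 | 1 | 1 ||    1     |        1         |     1     |     1     |    1     |        1         |     1     |       0       | 0
1 | 1 | 1 | 0 ||    1     |        1         |     0     |     0     |    1     |        1         |     0     |       1       | 0
1 | 1 | 0 | 1 ||    1     |        1         |     0     |     1     |    1     |        1         |     1     |       0       | 0
1 | 1 | 0 | 0 ||    1     |        1         |     1     |     0     |    1     |        1         |     0     |       1       | 0
1 | 0 | 1 | 1 ||    1     |        0         |     1     |     1     |    1     |        0         |     1     |       0       | 0
1 | 0 | 1 | 0 ||    1     |        0         |     0     |     0     |    1     |        0         |     0     |       1       | 0
1 | 0 | 0 | 1 ||    1     |        0         |     0     |     1     |    1     |        0         |     1     |       0       | 0
1 | 0 | 0 | 0 ||    1     |        0         |     1     |     0     |    1     |        0         |     0     |       1       | 0
0 | 1 | 1 | 1 ||    1     |        1         |     1     |     0     |    1     |        1         |     0     |       1       | 0
0 | 1 | 1 | 0 ||    0     |        0         |     0     |     1     |    0     |        0         |     1     |       0       | 0
0 | 1 | 0 | 1 ||    1     |        1         |     0     |     0     |    1     |        1         |     0     |       1       | 0
0 | 1 | 0 | 0 ||    0     |        0         |     1     |     1     |    0     |        0         |     1     |       0       | 0
0 | 0 | 1 | 1 ||    1     |        0         |     1     |     0     |    1     |        0         |     0     |       1       | 0
0 | 0 | 1 | 0 ||    0     |        0         |     0     |     1     |    0     |        0         |     1     |       0       | 0
0 | 0 | 0 | 1 ||    1     |        0         |     0     |     0     |    1     |        0         |     0     |       1       | 0
0 | 0 | 0 | 0 ||    0     |        0         |     1     |     1     |    0     |        0         |     1     |       0       | 0
Every row is 0, so the formula is a contradiction.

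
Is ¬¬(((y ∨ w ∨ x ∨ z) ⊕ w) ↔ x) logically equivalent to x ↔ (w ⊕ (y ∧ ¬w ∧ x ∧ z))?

not equivalent

x  y  z  w  |  φ  ψ
0  0  0  0  |  1  1
0  0  0  1  |  1  0
0  0  1  0  |  0  1
0  0  1  1  |  1  0
0  1  0  0  |  0  1
0  1  0  1  |  1  0
0  1  1  0  |  0  1
0  1  1  1  |  1  0
1  0  0  0  |  1  0
1  0  0  1  |  0  1
1  0  1  0  |  1  0
1  0  1  1  |  0  1
1  1  0  0  |  1  0
1  1  0  1  |  0  1
1  1  1  0  |  1  1
1  1  1  1  |  0  1
The columns differ at x=0, y=0, z=0, w=1 (φ=1, ψ=0), so they are not equivalent.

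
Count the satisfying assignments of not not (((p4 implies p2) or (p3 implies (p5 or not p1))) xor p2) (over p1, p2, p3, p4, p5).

15

p1  p2  p3  p4  p5  |  φ
T   T   T   T   T   |  F
T   T   T   T   F   |  F
T   T   T   F   T   |  F
T   T   T   F   F   |  F
T   T   F   T   T   |  F
T   T   F   T   F   |  F
T   T   F   F   T   |  F
T   T   F   F   F   |  F
T   F   T   T   T   |  T
T   F   T   T   F   |  F
T   F   T   F   T   |  T
T   F   T   F   F   |  T
T   F   F   T   T   |  T
T   F   F   T   F   |  T
T   F   F   F   T   |  T
T   F   F   F   F   |  T
F   T   T   T   T   |  F
F   T   T   T   F   |  F
F   T   T   F   T   |  F
F   T   T   F   F   |  F
F   T   F   T   T   |  F
F   T   F   T   F   |  F
F   T   F   F   T   |  F
F   T   F   F   F   |  F
F   F   T   T   T   |  T
F   F   T   T   F   |  T
F   F   T   F   T   |  T
F   F   T   F   F   |  T
F   F   F   T   T   |  T
F   F   F   T   F   |  T
F   F   F   F   T   |  T
F   F   F   F   F   |  T
The formula is true on 15 of the 32 rows.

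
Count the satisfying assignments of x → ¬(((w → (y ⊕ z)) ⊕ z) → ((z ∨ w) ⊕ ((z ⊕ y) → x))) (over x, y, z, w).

10

x | y | z | w | φ
- | - | - | - | -
0 | 0 | 0 | 0 | 1
0 | 0 | 0 | 1 | 1
0 | 0 | 1 | 0 | 1
0 | 0 | 1 | 1 | 1
0 | 1 | 0 | 0 | 1
0 | 1 | 0 | 1 | 1
0 | 1 | 1 | 0 | 1
0 | 1 | 1 | 1 | 1
1 | 0 | 0 | 0 | 0
1 | 0 | 0 | 1 | 0
1 | 0 | 1 | 0 | 0
1 | 0 | 1 | 1 | 0
1 | 1 | 0 | 0 | 0
1 | 1 | 0 | 1 | 1
1 | 1 | 1 | 0 | 0
1 | 1 | 1 | 1 | 1
The formula is true on 10 of the 16 rows.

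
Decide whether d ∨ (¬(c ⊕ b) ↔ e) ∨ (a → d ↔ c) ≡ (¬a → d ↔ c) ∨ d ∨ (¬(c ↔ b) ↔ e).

a  b  c  d  e  |  φ  ψ
0  0  0  0  0  |  0  1
0  0  0  0  1  |  1  1
0  0  0  1  0  |  1  1
0  0  0  1  1  |  1  1
0  0  1  0  0  |  1  0
0  0  1  0  1  |  1  1
0  0  1  1  0  |  1  1
0  0  1  1  1  |  1  1
0  1  0  0  0  |  1  1
0  1  0  0  1  |  0  1
0  1  0  1  0  |  1  1
0  1  0  1  1  |  1  1
0  1  1  0  0  |  1  1
0  1  1  0  1  |  1  0
0  1  1  1  0  |  1  1
0  1  1  1  1  |  1  1
1  0  0  0  0  |  1  1
1  0  0  0  1  |  1  0
1  0  0  1  0  |  1  1
1  0  0  1  1  |  1  1
1  0  1  0  0  |  1  1
1  0  1  0  1  |  0  1
1  0  1  1  0  |  1  1
1  0  1  1  1  |  1  1
1  1  0  0  0  |  1  0
1  1  0  0  1  |  1  1
1  1  0  1  0  |  1  1
1  1  0  1  1  |  1  1
1  1  1  0  0  |  0  1
1  1  1  0  1  |  1  1
1  1  1  1  0  |  1  1
1  1  1  1  1  |  1  1
The columns differ at a=0, b=0, c=0, d=0, e=0 (φ=0, ψ=1), so they are not equivalent.

not equivalent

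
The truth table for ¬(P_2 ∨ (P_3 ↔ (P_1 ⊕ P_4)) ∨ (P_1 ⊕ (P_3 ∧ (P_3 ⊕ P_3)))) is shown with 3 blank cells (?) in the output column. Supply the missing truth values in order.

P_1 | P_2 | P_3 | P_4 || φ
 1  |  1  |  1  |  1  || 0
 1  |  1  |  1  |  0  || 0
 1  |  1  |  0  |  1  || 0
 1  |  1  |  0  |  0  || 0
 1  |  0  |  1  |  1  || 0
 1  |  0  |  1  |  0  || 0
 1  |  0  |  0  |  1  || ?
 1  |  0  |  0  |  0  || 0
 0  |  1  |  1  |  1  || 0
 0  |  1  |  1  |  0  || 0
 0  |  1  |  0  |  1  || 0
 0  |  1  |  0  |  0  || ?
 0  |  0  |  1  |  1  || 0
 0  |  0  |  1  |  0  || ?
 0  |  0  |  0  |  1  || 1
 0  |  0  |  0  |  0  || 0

Row P_1=1, P_2=0, P_3=0, P_4=1: (P_3 ↔ (P_1 ⊕ P_4)) = 1, (P_1 ⊕ (P_3 ∧ (P_3 ⊕ P_3))) = 1, (P_2 ∨ (P_3 ↔ (P_1 ⊕ P_4)) ∨ (P_1 ⊕ (P_3 ∧ (P_3 ⊕ P_3)))) = 1, so the formula = 0.
Row P_1=0, P_2=1, P_3=0, P_4=0: (P_3 ↔ (P_1 ⊕ P_4)) = 1, (P_1 ⊕ (P_3 ∧ (P_3 ⊕ P_3))) = 0, (P_2 ∨ (P_3 ↔ (P_1 ⊕ P_4)) ∨ (P_1 ⊕ (P_3 ∧ (P_3 ⊕ P_3)))) = 1, so the formula = 0.
Row P_1=0, P_2=0, P_3=1, P_4=0: (P_3 ↔ (P_1 ⊕ P_4)) = 0, (P_1 ⊕ (P_3 ∧ (P_3 ⊕ P_3))) = 0, (P_2 ∨ (P_3 ↔ (P_1 ⊕ P_4)) ∨ (P_1 ⊕ (P_3 ∧ (P_3 ⊕ P_3)))) = 0, so the formula = 1.

0, 0, 1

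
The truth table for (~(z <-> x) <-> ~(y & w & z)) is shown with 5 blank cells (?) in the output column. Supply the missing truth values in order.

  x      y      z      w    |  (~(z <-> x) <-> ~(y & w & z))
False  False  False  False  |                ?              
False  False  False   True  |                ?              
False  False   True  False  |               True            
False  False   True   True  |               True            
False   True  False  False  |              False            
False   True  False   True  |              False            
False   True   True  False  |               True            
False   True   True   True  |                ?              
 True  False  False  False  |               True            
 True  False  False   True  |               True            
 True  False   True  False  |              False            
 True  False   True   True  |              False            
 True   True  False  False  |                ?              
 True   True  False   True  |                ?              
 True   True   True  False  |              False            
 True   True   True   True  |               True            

False, False, False, True, True

Row x=False, y=False, z=False, w=False: ~(z <-> x) = False, ~(y & w & z) = True, so (~(z <-> x) <-> ~(y & w & z)) = False.
Row x=False, y=False, z=False, w=True: ~(z <-> x) = False, ~(y & w & z) = True, so (~(z <-> x) <-> ~(y & w & z)) = False.
Row x=False, y=True, z=True, w=True: ~(z <-> x) = True, ~(y & w & z) = False, so (~(z <-> x) <-> ~(y & w & z)) = False.
Row x=True, y=True, z=False, w=False: ~(z <-> x) = True, ~(y & w & z) = True, so (~(z <-> x) <-> ~(y & w & z)) = True.
Row x=True, y=True, z=False, w=True: ~(z <-> x) = True, ~(y & w & z) = True, so (~(z <-> x) <-> ~(y & w & z)) = True.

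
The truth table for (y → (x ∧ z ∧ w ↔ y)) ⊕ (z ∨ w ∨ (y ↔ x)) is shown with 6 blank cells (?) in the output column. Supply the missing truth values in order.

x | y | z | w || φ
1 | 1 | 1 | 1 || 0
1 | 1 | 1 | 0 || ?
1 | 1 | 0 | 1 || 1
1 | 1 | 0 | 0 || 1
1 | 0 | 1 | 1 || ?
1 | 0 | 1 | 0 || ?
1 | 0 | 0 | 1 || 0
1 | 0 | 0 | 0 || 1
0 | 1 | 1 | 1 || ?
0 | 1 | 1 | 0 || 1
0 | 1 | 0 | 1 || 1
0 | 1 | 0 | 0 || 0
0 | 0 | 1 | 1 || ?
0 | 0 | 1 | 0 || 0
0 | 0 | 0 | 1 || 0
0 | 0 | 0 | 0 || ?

1, 0, 0, 1, 0, 0

Row x=1, y=1, z=1, w=0: (y → (x ∧ z ∧ w ↔ y)) = 0, (z ∨ w ∨ (y ↔ x)) = 1, so the formula = 1.
Row x=1, y=0, z=1, w=1: (y → (x ∧ z ∧ w ↔ y)) = 1, (z ∨ w ∨ (y ↔ x)) = 1, so the formula = 0.
Row x=1, y=0, z=1, w=0: (y → (x ∧ z ∧ w ↔ y)) = 1, (z ∨ w ∨ (y ↔ x)) = 1, so the formula = 0.
Row x=0, y=1, z=1, w=1: (y → (x ∧ z ∧ w ↔ y)) = 0, (z ∨ w ∨ (y ↔ x)) = 1, so the formula = 1.
Row x=0, y=0, z=1, w=1: (y → (x ∧ z ∧ w ↔ y)) = 1, (z ∨ w ∨ (y ↔ x)) = 1, so the formula = 0.
Row x=0, y=0, z=0, w=0: (y → (x ∧ z ∧ w ↔ y)) = 1, (z ∨ w ∨ (y ↔ x)) = 1, so the formula = 0.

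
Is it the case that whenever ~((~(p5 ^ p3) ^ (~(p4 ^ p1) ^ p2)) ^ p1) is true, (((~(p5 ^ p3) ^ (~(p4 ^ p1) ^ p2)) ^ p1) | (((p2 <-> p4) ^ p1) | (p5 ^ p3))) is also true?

no

p1 | p2 | p3 | p4 | p5 || φ | ψ
T  | T  | T  | T  | T  || T | F
T  | T  | T  | T  | F  || F | T
T  | T  | T  | F  | T  || F | T
T  | T  | T  | F  | F  || T | T
T  | T  | F  | T  | T  || F | T
T  | T  | F  | T  | F  || T | F
T  | T  | F  | F  | T  || T | T
T  | T  | F  | F  | F  || F | T
T  | F  | T  | T  | T  || F | T
T  | F  | T  | T  | F  || T | T
T  | F  | T  | F  | T  || T | F
T  | F  | T  | F  | F  || F | T
T  | F  | F  | T  | T  || T | T
T  | F  | F  | T  | F  || F | T
T  | F  | F  | F  | T  || F | T
T  | F  | F  | F  | F  || T | F
F  | T  | T  | T  | T  || T | T
F  | T  | T  | T  | F  || F | T
F  | T  | T  | F  | T  || F | T
F  | T  | T  | F  | F  || T | T
F  | T  | F  | T  | T  || F | T
F  | T  | F  | T  | F  || T | T
F  | T  | F  | F  | T  || T | T
F  | T  | F  | F  | F  || F | T
F  | F  | T  | T  | T  || F | T
F  | F  | T  | T  | F  || T | T
F  | F  | T  | F  | T  || T | T
F  | F  | T  | F  | F  || F | T
F  | F  | F  | T  | T  || T | T
F  | F  | F  | T  | F  || F | T
F  | F  | F  | F  | T  || F | T
F  | F  | F  | F  | F  || T | T
At p1=T, p2=T, p3=T, p4=T, p5=T we have φ true but ψ false, so φ does not entail ψ.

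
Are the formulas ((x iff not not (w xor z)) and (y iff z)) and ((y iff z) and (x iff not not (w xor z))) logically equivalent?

equivalent

x | y | z | w | φ | ψ
- | - | - | - | - | -
0 | 0 | 0 | 0 | 1 | 1
0 | 0 | 0 | 1 | 0 | 0
0 | 0 | 1 | 0 | 0 | 0
0 | 0 | 1 | 1 | 0 | 0
0 | 1 | 0 | 0 | 0 | 0
0 | 1 | 0 | 1 | 0 | 0
0 | 1 | 1 | 0 | 0 | 0
0 | 1 | 1 | 1 | 1 | 1
1 | 0 | 0 | 0 | 0 | 0
1 | 0 | 0 | 1 | 1 | 1
1 | 0 | 1 | 0 | 0 | 0
1 | 0 | 1 | 1 | 0 | 0
1 | 1 | 0 | 0 | 0 | 0
1 | 1 | 0 | 1 | 0 | 0
1 | 1 | 1 | 0 | 1 | 1
1 | 1 | 1 | 1 | 0 | 0
The columns for φ and ψ agree on every row, so they are logically equivalent.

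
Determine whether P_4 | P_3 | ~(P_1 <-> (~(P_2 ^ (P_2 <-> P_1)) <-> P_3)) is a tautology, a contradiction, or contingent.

P_1  P_2  P_3  P_4  |  φ
 T    T    T    T   |  T
 T    T    T    F   |  T
 T    T    F    T   |  T
 T    T    F    F   |  T
 T    F    T    T   |  T
 T    F    T    F   |  T
 T    F    F    T   |  T
 T    F    F    F   |  T
 F    T    T    T   |  T
 F    T    T    F   |  T
 F    T    F    T   |  T
 F    T    F    F   |  T
 F    F    T    T   |  T
 F    F    T    F   |  T
 F    F    F    T   |  T
 F    F    F    F   |  T
Every row is T, so the formula is a tautology.

tautology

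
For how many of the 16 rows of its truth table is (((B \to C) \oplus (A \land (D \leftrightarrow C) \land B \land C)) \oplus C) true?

5

A | B | C | D || φ
T | T | T | T || T
T | T | T | F || F
T | T | F | T || F
T | T | F | F || F
T | F | T | T || F
T | F | T | F || F
T | F | F | T || T
T | F | F | F || T
F | T | T | T || F
F | T | T | F || F
F | T | F | T || F
F | T | F | F || F
F | F | T | T || F
F | F | T | F || F
F | F | F | T || T
F | F | F | F || T
The formula is true on 5 of the 16 rows.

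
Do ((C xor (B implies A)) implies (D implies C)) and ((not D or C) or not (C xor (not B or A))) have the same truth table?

equivalent

A | B | C | D | φ | ψ
- | - | - | - | - | -
F | F | F | F | T | T
F | F | F | T | F | F
F | F | T | F | T | T
F | F | T | T | T | T
F | T | F | F | T | T
F | T | F | T | T | T
F | T | T | F | T | T
F | T | T | T | T | T
T | F | F | F | T | T
T | F | F | T | F | F
T | F | T | F | T | T
T | F | T | T | T | T
T | T | F | F | T | T
T | T | F | T | F | F
T | T | T | F | T | T
T | T | T | T | T | T
The columns for φ and ψ agree on every row, so they are logically equivalent.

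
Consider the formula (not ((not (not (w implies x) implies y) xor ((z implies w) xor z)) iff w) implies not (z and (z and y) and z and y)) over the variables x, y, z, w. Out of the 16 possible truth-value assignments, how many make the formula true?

x | y | z | w || (w implies x) | not (w implies x) | (z implies w) | ((z implies w) xor z) | (z and y) | φ
F | F | F | F ||       T       |         F         |       T       |           T           |     F     | T
F | F | F | T ||       F       |         T         |       T       |           T           |     F     | T
F | F | T | F ||       T       |         F         |       F       |           T           |     F     | T
F | F | T | T ||       F       |         T         |       T       |           F           |     F     | T
F | T | F | F ||       T       |         F         |       T       |           T           |     F     | T
F | T | F | T ||       F       |         T         |       T       |           T           |     F     | T
F | T | T | F ||       T       |         F         |       F       |           T           |     T     | F
F | T | T | T ||       F       |         T         |       T       |           F           |     T     | F
T | F | F | F ||       T       |         F         |       T       |           T           |     F     | T
T | F | F | T ||       T       |         F         |       T       |           T           |     F     | T
T | F | T | F ||       T       |         F         |       F       |           T           |     F     | T
T | F | T | T ||       T       |         F         |       T       |           F           |     F     | T
T | T | F | F ||       T       |         F         |       T       |           T           |     F     | T
T | T | F | T ||       T       |         F         |       T       |           T           |     F     | T
T | T | T | F ||       T       |         F         |       F       |           T           |     T     | F
T | T | T | T ||       T       |         F         |       T       |           F           |     T     | F
The formula is true on 12 of the 16 rows.

12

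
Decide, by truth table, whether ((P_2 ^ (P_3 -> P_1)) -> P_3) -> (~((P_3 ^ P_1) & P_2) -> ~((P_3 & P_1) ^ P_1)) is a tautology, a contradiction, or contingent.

tautology

P_1  P_2  P_3  |  (P_3 -> P_1)  (P_2 ^ (P_3 -> P_1))  (P_3 ^ P_1)  ((P_3 ^ P_1) & P_2)  ~((P_3 ^ P_1) & P_2)  (P_3 & P_1)  ((P_3 & P_1) ^ P_1)  ~((P_3 & P_1) ^ P_1)  φ
 1    1    1   |       1                 0                 0                0                    1                 1                0                    1            1
 1    1    0   |       1                 0                 1                1                    0                 0                1                    0            1
 1    0    1   |       1                 1                 0                0                    1                 1                0                    1            1
 1    0    0   |       1                 1                 1                0                    1                 0                1                    0            1
 0    1    1   |       0                 1                 1                1                    0                 0                0                    1            1
 0    1    0   |       1                 0                 0                0                    1                 0                0                    1            1
 0    0    1   |       0                 0                 1                0                    1                 0                0                    1            1
 0    0    0   |       1                 1                 0                0                    1                 0                0                    1            1
Every row is 1, so the formula is a tautology.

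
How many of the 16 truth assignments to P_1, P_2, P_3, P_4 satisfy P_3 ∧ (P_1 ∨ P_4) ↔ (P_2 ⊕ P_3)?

 P_1    P_2    P_3    P_4   |  (P_1 ∨ P_4)  (P_3 ∧ (P_1 ∨ P_4))  (P_2 ⊕ P_3)    φ  
False  False  False  False  |     False            False            False      True
False  False  False   True  |      True            False            False      True
False  False   True  False  |     False            False             True     False
False  False   True   True  |      True             True             True      True
False   True  False  False  |     False            False             True     False
False   True  False   True  |      True            False             True     False
False   True   True  False  |     False            False            False      True
False   True   True   True  |      True             True            False     False
 True  False  False  False  |      True            False            False      True
 True  False  False   True  |      True            False            False      True
 True  False   True  False  |      True             True             True      True
 True  False   True   True  |      True             True             True      True
 True   True  False  False  |      True            False             True     False
 True   True  False   True  |      True            False             True     False
 True   True   True  False  |      True             True            False     False
 True   True   True   True  |      True             True            False     False
The formula is true on 8 of the 16 rows.

8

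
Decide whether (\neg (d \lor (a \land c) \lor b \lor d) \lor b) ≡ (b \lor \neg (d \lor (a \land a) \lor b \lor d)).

not equivalent

a | b | c | d || φ | ψ
T | T | T | T || T | T
T | T | T | F || T | T
T | T | F | T || T | T
T | T | F | F || T | T
T | F | T | T || F | F
T | F | T | F || F | F
T | F | F | T || F | F
T | F | F | F || T | F
F | T | T | T || T | T
F | T | T | F || T | T
F | T | F | T || T | T
F | T | F | F || T | T
F | F | T | T || F | F
F | F | T | F || T | T
F | F | F | T || F | F
F | F | F | F || T | T
The columns differ at a=T, b=F, c=F, d=F (φ=T, ψ=F), so they are not equivalent.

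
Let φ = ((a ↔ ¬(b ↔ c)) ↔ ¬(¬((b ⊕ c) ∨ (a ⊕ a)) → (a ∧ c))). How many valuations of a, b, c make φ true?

a  b  c  |  (b ↔ c)  ¬(b ↔ c)  (a ↔ ¬(b ↔ c))  (b ⊕ c)  (a ⊕ a)  ((b ⊕ c) ∨ (a ⊕ a))  ¬((b ⊕ c) ∨ (a ⊕ a))  (a ∧ c)  φ
1  1  1  |     1        0            0            0        0              0                    1               1     1
1  1  0  |     0        1            1            1        0              1                    0               0     0
1  0  1  |     0        1            1            1        0              1                    0               1     0
1  0  0  |     1        0            0            0        0              0                    1               0     0
0  1  1  |     1        0            1            0        0              0                    1               0     1
0  1  0  |     0        1            0            1        0              1                    0               0     1
0  0  1  |     0        1            0            1        0              1                    0               0     1
0  0  0  |     1        0            1            0        0              0                    1               0     1
The formula is true on 5 of the 8 rows.

5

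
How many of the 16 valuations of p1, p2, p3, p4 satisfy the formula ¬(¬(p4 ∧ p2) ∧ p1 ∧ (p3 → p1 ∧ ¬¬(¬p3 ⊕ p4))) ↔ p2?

p1 | p2 | p3 | p4 || (p4 ∧ p2) | ¬(p4 ∧ p2) | ¬p3 | (¬p3 ⊕ p4) | ¬(¬p3 ⊕ p4) | ¬¬(¬p3 ⊕ p4) | (p1 ∧ ¬¬(¬p3 ⊕ p4)) | (p3 → (p1 ∧ ¬¬(¬p3 ⊕ p4))) | φ
T  | T  | T  | T  ||     T     |     F      |  F  |     T      |      F      |      T       |          T          |             T              | T
T  | T  | T  | F  ||     F     |     T      |  F  |     F      |      T      |      F       |          F          |             F              | T
T  | T  | F  | T  ||     T     |     F      |  T  |     F      |      T      |      F       |          F          |             T              | T
T  | T  | F  | F  ||     F     |     T      |  T  |     T      |      F      |      T       |          T          |             T              | F
T  | F  | T  | T  ||     F     |     T      |  F  |     T      |      F      |      T       |          T          |             T              | T
T  | F  | T  | F  ||     F     |     T      |  F  |     F      |      T      |      F       |          F          |             F              | F
T  | F  | F  | T  ||     F     |     T      |  T  |     F      |      T      |      F       |          F          |             T              | T
T  | F  | F  | F  ||     F     |     T      |  T  |     T      |      F      |      T       |          T          |             T              | T
F  | T  | T  | T  ||     T     |     F      |  F  |     T      |      F      |      T       |          F          |             F              | T
F  | T  | T  | F  ||     F     |     T      |  F  |     F      |      T      |      F       |          F          |             F              | T
F  | T  | F  | T  ||     T     |     F      |  T  |     F      |      T      |      F       |          F          |             T              | T
F  | T  | F  | F  ||     F     |     T      |  T  |     T      |      F      |      T       |          F          |             T              | T
F  | F  | T  | T  ||     F     |     T      |  F  |     T      |      F      |      T       |          F          |             F              | F
F  | F  | T  | F  ||     F     |     T      |  F  |     F      |      T      |      F       |          F          |             F              | F
F  | F  | F  | T  ||     F     |     T      |  T  |     F      |      T      |      F       |          F          |             T              | F
F  | F  | F  | F  ||     F     |     T      |  T  |     T      |      F      |      T       |          F          |             T              | F
The formula is true on 10 of the 16 rows.

10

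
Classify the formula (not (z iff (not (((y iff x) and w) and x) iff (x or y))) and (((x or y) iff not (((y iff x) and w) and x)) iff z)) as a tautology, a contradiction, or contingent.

x | y | z | w | (y iff x) | ((y iff x) and w) | (((y iff x) and w) and x) | (x or y) | φ
- | - | - | - | --------- | ----------------- | ------------------------- | -------- | -
0 | 0 | 0 | 0 |     1     |         0         |             0             |    0     | 0
0 | 0 | 0 | 1 |     1     |         1         |             0             |    0     | 0
0 | 0 | 1 | 0 |     1     |         0         |             0             |    0     | 0
0 | 0 | 1 | 1 |     1     |         1         |             0             |    0     | 0
0 | 1 | 0 | 0 |     0     |         0         |             0             |    1     | 0
0 | 1 | 0 | 1 |     0     |         0         |             0             |    1     | 0
0 | 1 | 1 | 0 |     0     |         0         |             0             |    1     | 0
0 | 1 | 1 | 1 |     0     |         0         |             0             |    1     | 0
1 | 0 | 0 | 0 |     0     |         0         |             0             |    1     | 0
1 | 0 | 0 | 1 |     0     |         0         |             0             |    1     | 0
1 | 0 | 1 | 0 |     0     |         0         |             0             |    1     | 0
1 | 0 | 1 | 1 |     0     |         0         |             0             |    1     | 0
1 | 1 | 0 | 0 |     1     |         0         |             0             |    1     | 0
1 | 1 | 0 | 1 |     1     |         1         |             1             |    1     | 0
1 | 1 | 1 | 0 |     1     |         0         |             0             |    1     | 0
1 | 1 | 1 | 1 |     1     |         1         |             1             |    1     | 0
Every row is 0, so the formula is a contradiction.

contradiction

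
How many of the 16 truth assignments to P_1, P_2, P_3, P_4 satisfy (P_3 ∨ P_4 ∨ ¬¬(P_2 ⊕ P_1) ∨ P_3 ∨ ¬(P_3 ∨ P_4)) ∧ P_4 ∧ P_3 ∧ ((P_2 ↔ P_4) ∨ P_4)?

P_1  P_2  P_3  P_4  |  φ
 T    T    T    T   |  T
 T    T    T    F   |  F
 T    T    F    T   |  F
 T    T    F    F   |  F
 T    F    T    T   |  T
 T    F    T    F   |  F
 T    F    F    T   |  F
 T    F    F    F   |  F
 F    T    T    T   |  T
 F    T    T    F   |  F
 F    T    F    T   |  F
 F    T    F    F   |  F
 F    F    T    T   |  T
 F    F    T    F   |  F
 F    F    F    T   |  F
 F    F    F    F   |  F
The formula is true on 4 of the 16 rows.

4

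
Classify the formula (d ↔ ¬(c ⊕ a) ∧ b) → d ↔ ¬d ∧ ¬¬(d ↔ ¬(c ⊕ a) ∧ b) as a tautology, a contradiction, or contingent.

contradiction

a | b | c | d || (c ⊕ a) | ¬(c ⊕ a) | (¬(c ⊕ a) ∧ b) | (d ↔ (¬(c ⊕ a) ∧ b)) | ((d ↔ (¬(c ⊕ a) ∧ b)) → d) | ¬d | ¬(d ↔ (¬(c ⊕ a) ∧ b)) | ¬¬(d ↔ (¬(c ⊕ a) ∧ b)) | φ
T | T | T | T ||    F    |    T     |       T        |          T           |             T              | F  |           F           |           T            | F
T | T | T | F ||    F    |    T     |       T        |          F           |             T              | T  |           T           |           F            | F
T | T | F | T ||    T    |    F     |       F        |          F           |             T              | F  |           T           |           F            | F
T | T | F | F ||    T    |    F     |       F        |          T           |             F              | T  |           F           |           T            | F
T | F | T | T ||    F    |    T     |       F        |          F           |             T              | F  |           T           |           F            | F
T | F | T | F ||    F    |    T     |       F        |          T           |             F              | T  |           F           |           T            | F
T | F | F | T ||    T    |    F     |       F        |          F           |             T              | F  |           T           |           F            | F
T | F | F | F ||    T    |    F     |       F        |          T           |             F              | T  |           F           |           T            | F
F | T | T | T ||    T    |    F     |       F        |          F           |             T              | F  |           T           |           F            | F
F | T | T | F ||    T    |    F     |       F        |          T           |             F              | T  |           F           |           T            | F
F | T | F | T ||    F    |    T     |       T        |          T           |             T              | F  |           F           |           T            | F
F | T | F | F ||    F    |    T     |       T        |          F           |             T              | T  |           T           |           F            | F
F | F | T | T ||    T    |    F     |       F        |          F           |             T              | F  |           T           |           F            | F
F | F | T | F ||    T    |    F     |       F        |          T           |             F              | T  |           F           |           T            | F
F | F | F | T ||    F    |    T     |       F        |          F           |             T              | F  |           T           |           F            | F
F | F | F | F ||    F    |    T     |       F        |          T           |             F              | T  |           F           |           T            | F
Every row is F, so the formula is a contradiction.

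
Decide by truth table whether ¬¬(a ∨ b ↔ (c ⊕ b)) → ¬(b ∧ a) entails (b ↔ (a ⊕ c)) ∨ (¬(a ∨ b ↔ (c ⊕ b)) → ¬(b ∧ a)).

no

a  b  c  |  φ  ψ
F  F  F  |  T  T
F  F  T  |  T  T
F  T  F  |  T  T
F  T  T  |  T  T
T  F  F  |  T  T
T  F  T  |  T  T
T  T  F  |  F  T
T  T  T  |  T  F
At a=T, b=T, c=T we have φ true but ψ false, so φ does not entail ψ.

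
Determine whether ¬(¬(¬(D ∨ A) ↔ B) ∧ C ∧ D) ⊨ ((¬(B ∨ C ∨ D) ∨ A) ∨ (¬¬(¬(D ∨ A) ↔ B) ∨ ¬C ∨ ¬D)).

A | B | C | D || φ | ψ
1 | 1 | 1 | 1 || 0 | 1
1 | 1 | 1 | 0 || 1 | 1
1 | 1 | 0 | 1 || 1 | 1
1 | 1 | 0 | 0 || 1 | 1
1 | 0 | 1 | 1 || 1 | 1
1 | 0 | 1 | 0 || 1 | 1
1 | 0 | 0 | 1 || 1 | 1
1 | 0 | 0 | 0 || 1 | 1
0 | 1 | 1 | 1 || 0 | 0
0 | 1 | 1 | 0 || 1 | 1
0 | 1 | 0 | 1 || 1 | 1
0 | 1 | 0 | 0 || 1 | 1
0 | 0 | 1 | 1 || 1 | 1
0 | 0 | 1 | 0 || 1 | 1
0 | 0 | 0 | 1 || 1 | 1
0 | 0 | 0 | 0 || 1 | 1
In every row where φ is true, ψ is also true, so φ ⊨ ψ.

yes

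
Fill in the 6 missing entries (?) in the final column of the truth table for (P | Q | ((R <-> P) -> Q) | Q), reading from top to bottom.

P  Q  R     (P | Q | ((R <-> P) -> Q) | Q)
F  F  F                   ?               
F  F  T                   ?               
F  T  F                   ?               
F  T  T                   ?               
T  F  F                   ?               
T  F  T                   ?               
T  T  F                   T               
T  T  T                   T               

Row P=F, Q=F, R=F: ((R <-> P) -> Q) = F, so (P | Q | ((R <-> P) -> Q) | Q) = F.
Row P=F, Q=F, R=T: ((R <-> P) -> Q) = T, so (P | Q | ((R <-> P) -> Q) | Q) = T.
Row P=F, Q=T, R=F: ((R <-> P) -> Q) = T, so (P | Q | ((R <-> P) -> Q) | Q) = T.
Row P=F, Q=T, R=T: ((R <-> P) -> Q) = T, so (P | Q | ((R <-> P) -> Q) | Q) = T.
Row P=T, Q=F, R=F: ((R <-> P) -> Q) = T, so (P | Q | ((R <-> P) -> Q) | Q) = T.
Row P=T, Q=F, R=T: ((R <-> P) -> Q) = F, so (P | Q | ((R <-> P) -> Q) | Q) = T.

F, T, T, T, T, T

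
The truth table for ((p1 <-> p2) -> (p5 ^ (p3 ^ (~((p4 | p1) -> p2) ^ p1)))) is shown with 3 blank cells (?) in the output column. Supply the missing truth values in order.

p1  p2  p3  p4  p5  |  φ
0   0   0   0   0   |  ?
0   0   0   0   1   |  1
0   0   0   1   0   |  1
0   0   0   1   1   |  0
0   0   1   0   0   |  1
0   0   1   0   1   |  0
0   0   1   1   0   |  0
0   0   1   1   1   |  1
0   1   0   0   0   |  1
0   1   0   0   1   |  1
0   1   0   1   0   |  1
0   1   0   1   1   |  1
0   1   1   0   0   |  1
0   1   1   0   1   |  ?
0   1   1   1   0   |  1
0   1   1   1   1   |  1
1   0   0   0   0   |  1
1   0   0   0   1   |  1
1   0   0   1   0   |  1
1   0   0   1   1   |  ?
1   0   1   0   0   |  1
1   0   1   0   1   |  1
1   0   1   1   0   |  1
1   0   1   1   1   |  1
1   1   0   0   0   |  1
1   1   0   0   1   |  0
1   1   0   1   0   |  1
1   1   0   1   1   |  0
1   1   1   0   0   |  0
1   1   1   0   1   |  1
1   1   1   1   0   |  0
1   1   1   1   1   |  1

Row p1=0, p2=0, p3=0, p4=0, p5=0: (p1 <-> p2) = 1, (p5 ^ (p3 ^ (~((p4 | p1) -> p2) ^ p1))) = 0, so the formula = 0.
Row p1=0, p2=1, p3=1, p4=0, p5=1: (p1 <-> p2) = 0, (p5 ^ (p3 ^ (~((p4 | p1) -> p2) ^ p1))) = 0, so the formula = 1.
Row p1=1, p2=0, p3=0, p4=1, p5=1: (p1 <-> p2) = 0, (p5 ^ (p3 ^ (~((p4 | p1) -> p2) ^ p1))) = 1, so the formula = 1.

0, 1, 1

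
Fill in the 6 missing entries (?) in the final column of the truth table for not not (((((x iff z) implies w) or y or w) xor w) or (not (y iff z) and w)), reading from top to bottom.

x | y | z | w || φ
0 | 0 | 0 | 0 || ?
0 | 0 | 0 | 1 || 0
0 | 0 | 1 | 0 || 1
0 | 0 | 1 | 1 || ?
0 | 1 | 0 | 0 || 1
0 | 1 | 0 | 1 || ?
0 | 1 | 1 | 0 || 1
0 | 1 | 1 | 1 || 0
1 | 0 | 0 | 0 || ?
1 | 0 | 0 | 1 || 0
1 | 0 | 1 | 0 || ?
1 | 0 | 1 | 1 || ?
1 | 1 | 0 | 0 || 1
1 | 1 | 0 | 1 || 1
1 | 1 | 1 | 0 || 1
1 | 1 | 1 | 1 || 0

Row x=0, y=0, z=0, w=0: (((((x iff z) implies w) or y or w) xor w) or (not (y iff z) and w)) = 0, not (((((x iff z) implies w) or y or w) xor w) or (not (y iff z) and w)) = 1, so the formula = 0.
Row x=0, y=0, z=1, w=1: (((((x iff z) implies w) or y or w) xor w) or (not (y iff z) and w)) = 1, not (((((x iff z) implies w) or y or w) xor w) or (not (y iff z) and w)) = 0, so the formula = 1.
Row x=0, y=1, z=0, w=1: (((((x iff z) implies w) or y or w) xor w) or (not (y iff z) and w)) = 1, not (((((x iff z) implies w) or y or w) xor w) or (not (y iff z) and w)) = 0, so the formula = 1.
Row x=1, y=0, z=0, w=0: (((((x iff z) implies w) or y or w) xor w) or (not (y iff z) and w)) = 1, not (((((x iff z) implies w) or y or w) xor w) or (not (y iff z) and w)) = 0, so the formula = 1.
Row x=1, y=0, z=1, w=0: (((((x iff z) implies w) or y or w) xor w) or (not (y iff z) and w)) = 0, not (((((x iff z) implies w) or y or w) xor w) or (not (y iff z) and w)) = 1, so the formula = 0.
Row x=1, y=0, z=1, w=1: (((((x iff z) implies w) or y or w) xor w) or (not (y iff z) and w)) = 1, not (((((x iff z) implies w) or y or w) xor w) or (not (y iff z) and w)) = 0, so the formula = 1.

0, 1, 1, 1, 0, 1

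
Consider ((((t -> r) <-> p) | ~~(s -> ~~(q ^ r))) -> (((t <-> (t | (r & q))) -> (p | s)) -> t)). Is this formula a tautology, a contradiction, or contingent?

contingent

p  q  r  s  t  |  φ
1  1  1  1  1  |  1
1  1  1  1  0  |  0
1  1  1  0  1  |  1
1  1  1  0  0  |  0
1  1  0  1  1  |  1
1  1  0  1  0  |  0
1  1  0  0  1  |  1
1  1  0  0  0  |  0
1  0  1  1  1  |  1
1  0  1  1  0  |  0
1  0  1  0  1  |  1
1  0  1  0  0  |  0
1  0  0  1  1  |  1
1  0  0  1  0  |  0
1  0  0  0  1  |  1
1  0  0  0  0  |  0
0  1  1  1  1  |  1
0  1  1  1  0  |  1
0  1  1  0  1  |  1
0  1  1  0  0  |  0
0  1  0  1  1  |  1
0  1  0  1  0  |  0
0  1  0  0  1  |  1
0  1  0  0  0  |  1
0  0  1  1  1  |  1
0  0  1  1  0  |  0
0  0  1  0  1  |  1
0  0  1  0  0  |  1
0  0  0  1  1  |  1
0  0  0  1  0  |  1
0  0  0  0  1  |  1
0  0  0  0  0  |  1
21 of 32 rows are 1, so the formula is contingent.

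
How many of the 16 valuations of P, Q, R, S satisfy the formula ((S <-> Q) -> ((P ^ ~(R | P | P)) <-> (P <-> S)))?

P  Q  R  S     (S <-> Q)  (R | P | P)  ~(R | P | P)  (P ^ ~(R | P | P))  (P <-> S)  φ
F  F  F  F         T           F            T                T               T      T
F  F  F  T         F           F            T                T               F      T
F  F  T  F         T           T            F                F               T      F
F  F  T  T         F           T            F                F               F      T
F  T  F  F         F           F            T                T               T      T
F  T  F  T         T           F            T                T               F      F
F  T  T  F         F           T            F                F               T      T
F  T  T  T         T           T            F                F               F      T
T  F  F  F         T           T            F                T               F      F
T  F  F  T         F           T            F                T               T      T
T  F  T  F         T           T            F                T               F      F
T  F  T  T         F           T            F                T               T      T
T  T  F  F         F           T            F                T               F      T
T  T  F  T         T           T            F                T               T      T
T  T  T  F         F           T            F                T               F      T
T  T  T  T         T           T            F                T               T      T
The formula is true on 12 of the 16 rows.

12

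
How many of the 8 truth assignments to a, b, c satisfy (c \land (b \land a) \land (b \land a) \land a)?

a  b  c  |  (b \land a)  φ
0  0  0  |       0       0
0  0  1  |       0       0
0  1  0  |       0       0
0  1  1  |       0       0
1  0  0  |       0       0
1  0  1  |       0       0
1  1  0  |       1       0
1  1  1  |       1       1
The formula is true on 1 of the 8 rows.

1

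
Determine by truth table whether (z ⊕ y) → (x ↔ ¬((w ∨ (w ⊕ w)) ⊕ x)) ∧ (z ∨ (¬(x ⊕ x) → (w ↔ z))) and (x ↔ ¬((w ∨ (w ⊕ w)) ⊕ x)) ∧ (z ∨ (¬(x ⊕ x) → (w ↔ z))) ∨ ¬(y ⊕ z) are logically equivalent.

equivalent

  x   |   y   |   z   |   w   |   φ   |   ψ  
----- | ----- | ----- | ----- | ----- | -----
False | False | False | False |  True |  True
False | False | False |  True |  True |  True
False | False |  True | False | False | False
False | False |  True |  True |  True |  True
False |  True | False | False | False | False
False |  True | False |  True | False | False
False |  True |  True | False |  True |  True
False |  True |  True |  True |  True |  True
 True | False | False | False |  True |  True
 True | False | False |  True |  True |  True
 True | False |  True | False | False | False
 True | False |  True |  True |  True |  True
 True |  True | False | False | False | False
 True |  True | False |  True | False | False
 True |  True |  True | False |  True |  True
 True |  True |  True |  True |  True |  True
The columns for φ and ψ agree on every row, so they are logically equivalent.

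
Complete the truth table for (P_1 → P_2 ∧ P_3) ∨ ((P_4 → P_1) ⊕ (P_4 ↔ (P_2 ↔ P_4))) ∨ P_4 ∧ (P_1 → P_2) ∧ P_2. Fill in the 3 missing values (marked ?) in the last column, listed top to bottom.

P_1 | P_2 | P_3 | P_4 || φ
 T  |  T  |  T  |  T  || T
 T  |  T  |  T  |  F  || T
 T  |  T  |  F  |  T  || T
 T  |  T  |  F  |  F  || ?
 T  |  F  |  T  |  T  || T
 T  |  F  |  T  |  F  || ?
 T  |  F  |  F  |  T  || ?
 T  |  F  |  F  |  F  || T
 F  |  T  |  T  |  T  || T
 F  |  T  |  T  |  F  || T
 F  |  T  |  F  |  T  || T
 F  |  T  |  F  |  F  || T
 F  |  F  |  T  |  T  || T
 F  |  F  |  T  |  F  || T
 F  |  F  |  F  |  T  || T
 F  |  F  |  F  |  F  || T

F, T, T

Row P_1=T, P_2=T, P_3=F, P_4=F: (P_1 → P_2 ∧ P_3) = F, ((P_4 → P_1) ⊕ (P_4 ↔ (P_2 ↔ P_4))) = F, (P_4 ∧ (P_1 → P_2) ∧ P_2) = F, so the formula = F.
Row P_1=T, P_2=F, P_3=T, P_4=F: (P_1 → P_2 ∧ P_3) = F, ((P_4 → P_1) ⊕ (P_4 ↔ (P_2 ↔ P_4))) = T, (P_4 ∧ (P_1 → P_2) ∧ P_2) = F, so the formula = T.
Row P_1=T, P_2=F, P_3=F, P_4=T: (P_1 → P_2 ∧ P_3) = F, ((P_4 → P_1) ⊕ (P_4 ↔ (P_2 ↔ P_4))) = T, (P_4 ∧ (P_1 → P_2) ∧ P_2) = F, so the formula = T.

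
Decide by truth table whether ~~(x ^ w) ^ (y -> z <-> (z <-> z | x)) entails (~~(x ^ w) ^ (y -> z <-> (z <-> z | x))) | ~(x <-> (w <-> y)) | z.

yes

x | y | z | w | φ | ψ
- | - | - | - | - | -
T | T | T | T | T | T
T | T | T | F | F | T
T | T | F | T | T | T
T | T | F | F | F | T
T | F | T | T | T | T
T | F | T | F | F | T
T | F | F | T | F | T
T | F | F | F | T | T
F | T | T | T | F | T
F | T | T | F | T | T
F | T | F | T | T | T
F | T | F | F | F | F
F | F | T | T | F | T
F | F | T | F | T | T
F | F | F | T | F | F
F | F | F | F | T | T
In every row where φ is true, ψ is also true, so φ ⊨ ψ.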